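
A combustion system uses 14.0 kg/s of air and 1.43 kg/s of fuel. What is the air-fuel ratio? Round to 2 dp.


AFR = m_air / m_fuel
AFR = 14.0 / 1.43 = 9.79


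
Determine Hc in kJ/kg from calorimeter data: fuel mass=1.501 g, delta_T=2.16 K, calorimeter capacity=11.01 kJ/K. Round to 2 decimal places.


Hc = C_cal * delta_T / m_fuel
Q_released = 11.01 * 2.16 = 23.7816 kJ
m_fuel = 1.501 g = 1.501/1000 kg = 0.001501 kg
Hc = 23.7816 / 0.001501 = 15843.84 kJ/kg


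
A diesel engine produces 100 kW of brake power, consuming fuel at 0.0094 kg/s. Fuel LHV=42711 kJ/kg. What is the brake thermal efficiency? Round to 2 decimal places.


eta_BTE = (BP / (mf * LHV)) * 100
Denominator = 0.0094 * 42711 = 401.4834 kW
eta_BTE = (100 / 401.4834) * 100 = 24.91%


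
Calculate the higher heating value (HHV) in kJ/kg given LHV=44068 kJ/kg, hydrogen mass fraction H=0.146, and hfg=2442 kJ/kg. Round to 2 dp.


HHV = LHV + hfg * 9 * H
Water addition = 2442 * 9 * 0.146 = 3208.788 kJ/kg
HHV = 44068 + 3208.788 = 47276.79 kJ/kg


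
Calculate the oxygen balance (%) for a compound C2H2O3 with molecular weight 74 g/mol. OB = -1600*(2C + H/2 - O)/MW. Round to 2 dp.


OB = -1600 * (2C + H/2 - O) / MW
Inner = 2*2 + 2/2 - 3 = 2.00
OB = -1600 * 2.00 / 74 = -43.24%


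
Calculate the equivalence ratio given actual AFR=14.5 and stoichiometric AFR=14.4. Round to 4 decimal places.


phi = AFR_stoich / AFR_actual
phi = 14.4 / 14.5 = 0.9931


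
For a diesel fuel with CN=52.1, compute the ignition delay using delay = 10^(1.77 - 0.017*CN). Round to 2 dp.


delay = 10^(1.77 - 0.017*CN)
Exponent = 1.77 - 0.017*52.1 = 0.8843
delay = 10^0.8843 = 7.66 ms


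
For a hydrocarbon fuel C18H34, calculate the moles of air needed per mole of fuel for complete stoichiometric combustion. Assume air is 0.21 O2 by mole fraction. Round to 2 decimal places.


Balanced combustion: C18H34 + 26.5 O2 -> 18 CO2 + 17 H2O
O2 needed = C + H/4 = 18 + 34/4 = 26.50 moles
Air moles = O2 / 0.21 = 26.50 / 0.21 = 126.19 moles air


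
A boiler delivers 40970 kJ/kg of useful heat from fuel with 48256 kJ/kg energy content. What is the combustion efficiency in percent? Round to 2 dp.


Efficiency = (Q_useful / Q_fuel) * 100
Efficiency = (40970 / 48256) * 100
Efficiency = 0.8490 * 100 = 84.90%


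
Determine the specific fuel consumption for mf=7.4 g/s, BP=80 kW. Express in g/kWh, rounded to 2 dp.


SFC = (mf / BP) * 3600
Rate = 7.4 / 80 = 0.092500 g/(s*kW)
SFC = 0.092500 * 3600 = 333.00 g/kWh


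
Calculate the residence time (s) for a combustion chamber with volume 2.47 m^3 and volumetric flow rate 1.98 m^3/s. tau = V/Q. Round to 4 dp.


tau = V / Q_flow
tau = 2.47 / 1.98 = 1.2475 s


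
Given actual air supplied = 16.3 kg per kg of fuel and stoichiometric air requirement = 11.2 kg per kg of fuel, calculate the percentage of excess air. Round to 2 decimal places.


Excess air = actual - stoichiometric = 16.3 - 11.2 = 5.10 kg/kg fuel
Excess air % = (excess / stoich) * 100 = (5.10 / 11.2) * 100 = 45.54%


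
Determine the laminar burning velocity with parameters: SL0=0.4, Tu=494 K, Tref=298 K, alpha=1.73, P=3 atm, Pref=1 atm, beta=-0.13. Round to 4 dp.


SL = SL0 * (Tu/Tref)^alpha * (P/Pref)^beta
T ratio = 494/298 = 1.65771812
(T ratio)^alpha = 1.65771812^1.73 = 2.397472
(P/Pref)^beta = 3^(-0.13) = 0.866910
SL = 0.4 * 2.397472 * 0.866910 = 0.8314 m/s


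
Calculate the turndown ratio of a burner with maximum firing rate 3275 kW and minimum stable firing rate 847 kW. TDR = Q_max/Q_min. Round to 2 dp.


TDR = Q_max / Q_min
TDR = 3275 / 847 = 3.87


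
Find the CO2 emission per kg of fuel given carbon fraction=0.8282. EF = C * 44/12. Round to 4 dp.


EF = C_frac * (M_CO2 / M_C)
EF = 0.8282 * (44/12)
EF = 0.8282 * 3.666667 = 3.0367 kg_CO2/kg_fuel


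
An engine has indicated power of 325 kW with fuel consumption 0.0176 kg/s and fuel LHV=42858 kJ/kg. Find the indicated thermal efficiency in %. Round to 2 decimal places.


eta_ith = (IP / (mf * LHV)) * 100
Denominator = 0.0176 * 42858 = 754.3008 kW
eta_ith = (325 / 754.3008) * 100 = 43.09%


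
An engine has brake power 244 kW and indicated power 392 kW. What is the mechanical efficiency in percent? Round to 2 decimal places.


eta_mech = (BP / IP) * 100
Ratio = 244 / 392 = 0.6224
eta_mech = 0.6224 * 100 = 62.24%


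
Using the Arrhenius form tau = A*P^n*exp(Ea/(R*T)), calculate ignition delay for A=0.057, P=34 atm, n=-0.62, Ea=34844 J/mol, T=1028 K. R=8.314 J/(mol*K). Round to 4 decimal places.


tau = A * P^n * exp(Ea/(R*T))
P^n = 34^(-0.62) = 0.11232672
Ea/(R*T) = 34844/(8.314*1028) = 4.076851
exp(Ea/(R*T)) = 58.959531
tau = 0.057 * 0.11232672 * 58.959531 = 0.3775 ms


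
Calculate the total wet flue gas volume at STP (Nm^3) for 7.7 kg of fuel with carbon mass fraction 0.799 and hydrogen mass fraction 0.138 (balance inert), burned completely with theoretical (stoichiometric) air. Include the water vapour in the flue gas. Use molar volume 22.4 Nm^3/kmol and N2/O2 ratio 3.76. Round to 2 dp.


Per kg fuel: CO2 = (C/12 kmol)*22.4 = (0.799/12)*22.4 = 1.49147 Nm^3
Per kg fuel: H2O = (H/2 kmol)*22.4 = (0.138/2)*22.4 = 1.54560 Nm^3
O2 needed per kg fuel = C/12 + H/4 = 0.799/12 + 0.138/4 = 0.10108333 kmol
Per kg fuel: N2 = O2*3.76*22.4 = 0.10108333*3.76*22.4 = 8.51364 Nm^3
Total per kg = 1.49147 + 1.54560 + 8.51364 = 11.55071 Nm^3
Total = 11.55071 * 7.7 = 88.94 Nm^3


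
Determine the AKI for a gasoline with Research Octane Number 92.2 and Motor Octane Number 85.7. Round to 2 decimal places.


AKI = (RON + MON) / 2
AKI = (92.2 + 85.7) / 2
AKI = 177.9 / 2 = 88.95


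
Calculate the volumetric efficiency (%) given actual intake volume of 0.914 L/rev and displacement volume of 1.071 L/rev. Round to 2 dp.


eta_v = (V_actual / V_disp) * 100
Ratio = 0.914 / 1.071 = 0.8534
eta_v = 0.8534 * 100 = 85.34%


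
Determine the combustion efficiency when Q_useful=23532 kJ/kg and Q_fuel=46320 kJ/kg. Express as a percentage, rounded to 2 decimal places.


Efficiency = (Q_useful / Q_fuel) * 100
Efficiency = (23532 / 46320) * 100
Efficiency = 0.5080 * 100 = 50.80%


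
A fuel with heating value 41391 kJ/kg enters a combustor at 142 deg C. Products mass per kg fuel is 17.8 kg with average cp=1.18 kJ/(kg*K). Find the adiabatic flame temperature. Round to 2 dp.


T_ad = T_in + Hc / (m_p * cp)
Denominator = 17.8 * 1.18 = 21.0040
Temperature rise = 41391 / 21.0040 = 1970.62 K
T_ad = 142 + 1970.62 = 2112.62 deg C


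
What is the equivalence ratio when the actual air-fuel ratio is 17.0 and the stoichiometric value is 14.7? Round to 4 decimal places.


phi = AFR_stoich / AFR_actual
phi = 14.7 / 17.0 = 0.8647


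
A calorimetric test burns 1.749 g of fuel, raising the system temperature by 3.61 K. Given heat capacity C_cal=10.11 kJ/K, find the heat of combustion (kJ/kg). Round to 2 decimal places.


Hc = C_cal * delta_T / m_fuel
Q_released = 10.11 * 3.61 = 36.4971 kJ
m_fuel = 1.749 g = 1.749/1000 kg = 0.001749 kg
Hc = 36.4971 / 0.001749 = 20867.41 kJ/kg


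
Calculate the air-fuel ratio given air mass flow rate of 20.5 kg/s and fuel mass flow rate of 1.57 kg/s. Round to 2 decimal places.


AFR = m_air / m_fuel
AFR = 20.5 / 1.57 = 13.06


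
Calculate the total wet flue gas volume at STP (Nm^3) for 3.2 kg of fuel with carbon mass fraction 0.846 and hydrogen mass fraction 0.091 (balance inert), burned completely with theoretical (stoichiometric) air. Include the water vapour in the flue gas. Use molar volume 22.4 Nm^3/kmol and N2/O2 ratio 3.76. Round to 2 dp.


Per kg fuel: CO2 = (C/12 kmol)*22.4 = (0.846/12)*22.4 = 1.57920 Nm^3
Per kg fuel: H2O = (H/2 kmol)*22.4 = (0.091/2)*22.4 = 1.01920 Nm^3
O2 needed per kg fuel = C/12 + H/4 = 0.846/12 + 0.091/4 = 0.09325000 kmol
Per kg fuel: N2 = O2*3.76*22.4 = 0.09325000*3.76*22.4 = 7.85389 Nm^3
Total per kg = 1.57920 + 1.01920 + 7.85389 = 10.45229 Nm^3
Total = 10.45229 * 3.2 = 33.45 Nm^3


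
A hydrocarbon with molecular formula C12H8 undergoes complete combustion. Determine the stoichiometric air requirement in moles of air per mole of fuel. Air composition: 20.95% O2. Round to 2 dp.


Balanced combustion: C12H8 + 14 O2 -> 12 CO2 + 4 H2O
O2 needed = C + H/4 = 12 + 8/4 = 14.00 moles
Air moles = O2 / 0.2095 = 14.00 / 0.2095 = 66.83 moles air


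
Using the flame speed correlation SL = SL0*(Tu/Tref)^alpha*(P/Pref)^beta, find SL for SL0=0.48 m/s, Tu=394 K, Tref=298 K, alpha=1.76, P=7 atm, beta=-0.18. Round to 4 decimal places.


SL = SL0 * (Tu/Tref)^alpha * (P/Pref)^beta
T ratio = 394/298 = 1.32214765
(T ratio)^alpha = 1.32214765^1.76 = 1.634755
(P/Pref)^beta = 7^(-0.18) = 0.704502
SL = 0.48 * 1.634755 * 0.704502 = 0.5528 m/s


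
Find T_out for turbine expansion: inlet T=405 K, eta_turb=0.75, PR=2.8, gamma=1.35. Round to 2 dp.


T_out = T_in * (1 - eta * (1 - PR^(-(gamma-1)/gamma)))
Exponent = -(1.35-1)/1.35 = -0.25925926
PR^exp = 2.8^(-0.25925926) = 0.76572026
Factor = 1 - 0.75*(1 - 0.76572026) = 0.82429020
T_out = 405 * 0.82429020 = 333.84 K


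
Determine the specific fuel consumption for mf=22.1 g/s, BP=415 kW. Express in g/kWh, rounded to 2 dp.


SFC = (mf / BP) * 3600
Rate = 22.1 / 415 = 0.053253 g/(s*kW)
SFC = 0.053253 * 3600 = 191.71 g/kWh


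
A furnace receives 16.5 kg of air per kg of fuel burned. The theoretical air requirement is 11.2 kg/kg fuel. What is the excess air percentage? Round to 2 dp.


Excess air = actual - stoichiometric = 16.5 - 11.2 = 5.30 kg/kg fuel
Excess air % = (excess / stoich) * 100 = (5.30 / 11.2) * 100 = 47.32%


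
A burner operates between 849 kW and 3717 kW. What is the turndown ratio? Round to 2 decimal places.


TDR = Q_max / Q_min
TDR = 3717 / 849 = 4.38


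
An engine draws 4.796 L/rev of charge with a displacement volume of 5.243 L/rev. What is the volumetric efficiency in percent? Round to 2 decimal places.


eta_v = (V_actual / V_disp) * 100
Ratio = 4.796 / 5.243 = 0.9147
eta_v = 0.9147 * 100 = 91.47%


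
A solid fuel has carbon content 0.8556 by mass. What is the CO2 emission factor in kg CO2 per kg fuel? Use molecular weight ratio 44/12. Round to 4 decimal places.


EF = C_frac * (M_CO2 / M_C)
EF = 0.8556 * (44/12)
EF = 0.8556 * 3.666667 = 3.1372 kg_CO2/kg_fuel


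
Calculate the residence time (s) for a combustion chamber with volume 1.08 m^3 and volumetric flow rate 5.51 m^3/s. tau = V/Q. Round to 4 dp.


tau = V / Q_flow
tau = 1.08 / 5.51 = 0.1960 s


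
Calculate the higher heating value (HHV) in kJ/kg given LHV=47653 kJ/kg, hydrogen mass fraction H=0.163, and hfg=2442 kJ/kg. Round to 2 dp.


HHV = LHV + hfg * 9 * H
Water addition = 2442 * 9 * 0.163 = 3582.414 kJ/kg
HHV = 47653 + 3582.414 = 51235.41 kJ/kg


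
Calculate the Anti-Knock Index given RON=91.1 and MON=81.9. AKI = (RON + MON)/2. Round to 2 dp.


AKI = (RON + MON) / 2
AKI = (91.1 + 81.9) / 2
AKI = 173.0 / 2 = 86.50


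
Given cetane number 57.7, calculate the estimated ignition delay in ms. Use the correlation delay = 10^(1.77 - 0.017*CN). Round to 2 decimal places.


delay = 10^(1.77 - 0.017*CN)
Exponent = 1.77 - 0.017*57.7 = 0.7891
delay = 10^0.7891 = 6.15 ms


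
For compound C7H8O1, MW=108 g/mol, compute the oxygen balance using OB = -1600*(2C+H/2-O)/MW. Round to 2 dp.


OB = -1600 * (2C + H/2 - O) / MW
Inner = 2*7 + 8/2 - 1 = 17.00
OB = -1600 * 17.00 / 108 = -251.85%


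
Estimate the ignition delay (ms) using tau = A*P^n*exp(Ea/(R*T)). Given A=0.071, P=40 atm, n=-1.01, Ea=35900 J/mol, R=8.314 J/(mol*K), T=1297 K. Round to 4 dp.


tau = A * P^n * exp(Ea/(R*T))
P^n = 40^(-1.01) = 0.02409458
Ea/(R*T) = 35900/(8.314*1297) = 3.329235
exp(Ea/(R*T)) = 27.916977
tau = 0.071 * 0.02409458 * 27.916977 = 0.0478 ms


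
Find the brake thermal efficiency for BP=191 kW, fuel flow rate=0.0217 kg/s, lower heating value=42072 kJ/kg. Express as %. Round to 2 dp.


eta_BTE = (BP / (mf * LHV)) * 100
Denominator = 0.0217 * 42072 = 912.9624 kW
eta_BTE = (191 / 912.9624) * 100 = 20.92%


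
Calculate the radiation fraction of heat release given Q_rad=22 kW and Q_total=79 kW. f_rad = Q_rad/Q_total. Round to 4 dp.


f_rad = Q_rad / Q_total
f_rad = 22 / 79 = 0.2785


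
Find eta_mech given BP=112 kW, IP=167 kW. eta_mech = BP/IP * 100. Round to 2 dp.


eta_mech = (BP / IP) * 100
Ratio = 112 / 167 = 0.6707
eta_mech = 0.6707 * 100 = 67.07%


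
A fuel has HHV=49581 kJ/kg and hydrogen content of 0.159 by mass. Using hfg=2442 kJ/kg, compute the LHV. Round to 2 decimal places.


LHV = HHV - hfg * 9 * H
Water correction = 2442 * 9 * 0.159 = 3494.502 kJ/kg
LHV = 49581 - 3494.502 = 46086.50 kJ/kg


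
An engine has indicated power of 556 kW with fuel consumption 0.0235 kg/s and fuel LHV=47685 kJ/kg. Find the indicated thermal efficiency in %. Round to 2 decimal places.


eta_ith = (IP / (mf * LHV)) * 100
Denominator = 0.0235 * 47685 = 1120.5975 kW
eta_ith = (556 / 1120.5975) * 100 = 49.62%


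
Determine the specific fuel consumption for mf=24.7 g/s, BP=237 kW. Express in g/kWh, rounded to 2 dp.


SFC = (mf / BP) * 3600
Rate = 24.7 / 237 = 0.104219 g/(s*kW)
SFC = 0.104219 * 3600 = 375.19 g/kWh


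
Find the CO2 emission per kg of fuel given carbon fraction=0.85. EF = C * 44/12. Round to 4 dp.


EF = C_frac * (M_CO2 / M_C)
EF = 0.85 * (44/12)
EF = 0.85 * 3.666667 = 3.1167 kg_CO2/kg_fuel


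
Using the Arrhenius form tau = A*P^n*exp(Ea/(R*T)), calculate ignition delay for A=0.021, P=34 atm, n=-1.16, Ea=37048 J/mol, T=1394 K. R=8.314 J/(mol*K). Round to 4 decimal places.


tau = A * P^n * exp(Ea/(R*T))
P^n = 34^(-1.16) = 0.01672956
Ea/(R*T) = 37048/(8.314*1394) = 3.196627
exp(Ea/(R*T)) = 24.449923
tau = 0.021 * 0.01672956 * 24.449923 = 0.0086 ms


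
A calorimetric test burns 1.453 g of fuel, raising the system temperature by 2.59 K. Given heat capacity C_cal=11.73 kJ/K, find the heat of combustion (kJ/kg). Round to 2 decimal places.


Hc = C_cal * delta_T / m_fuel
Q_released = 11.73 * 2.59 = 30.3807 kJ
m_fuel = 1.453 g = 1.453/1000 kg = 0.001453 kg
Hc = 30.3807 / 0.001453 = 20908.95 kJ/kg


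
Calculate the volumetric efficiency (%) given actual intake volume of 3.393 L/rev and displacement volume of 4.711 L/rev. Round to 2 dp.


eta_v = (V_actual / V_disp) * 100
Ratio = 3.393 / 4.711 = 0.7202
eta_v = 0.7202 * 100 = 72.02%


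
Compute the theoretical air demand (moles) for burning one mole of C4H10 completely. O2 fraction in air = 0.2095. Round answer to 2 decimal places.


Balanced combustion: C4H10 + 6.5 O2 -> 4 CO2 + 5 H2O
O2 needed = C + H/4 = 4 + 10/4 = 6.50 moles
Air moles = O2 / 0.2095 = 6.50 / 0.2095 = 31.03 moles air


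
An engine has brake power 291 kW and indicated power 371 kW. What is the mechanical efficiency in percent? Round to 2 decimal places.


eta_mech = (BP / IP) * 100
Ratio = 291 / 371 = 0.7844
eta_mech = 0.7844 * 100 = 78.44%


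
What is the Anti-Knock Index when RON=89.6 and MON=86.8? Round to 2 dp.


AKI = (RON + MON) / 2
AKI = (89.6 + 86.8) / 2
AKI = 176.4 / 2 = 88.20


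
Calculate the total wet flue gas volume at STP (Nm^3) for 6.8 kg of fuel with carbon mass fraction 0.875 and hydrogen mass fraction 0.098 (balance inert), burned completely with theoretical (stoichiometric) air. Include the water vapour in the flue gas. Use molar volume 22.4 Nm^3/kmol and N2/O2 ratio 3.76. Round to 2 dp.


Per kg fuel: CO2 = (C/12 kmol)*22.4 = (0.875/12)*22.4 = 1.63333 Nm^3
Per kg fuel: H2O = (H/2 kmol)*22.4 = (0.098/2)*22.4 = 1.09760 Nm^3
O2 needed per kg fuel = C/12 + H/4 = 0.875/12 + 0.098/4 = 0.09741667 kmol
Per kg fuel: N2 = O2*3.76*22.4 = 0.09741667*3.76*22.4 = 8.20482 Nm^3
Total per kg = 1.63333 + 1.09760 + 8.20482 = 10.93575 Nm^3
Total = 10.93575 * 6.8 = 74.36 Nm^3


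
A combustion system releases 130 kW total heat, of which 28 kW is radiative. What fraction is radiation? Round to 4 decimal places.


f_rad = Q_rad / Q_total
f_rad = 28 / 130 = 0.2154


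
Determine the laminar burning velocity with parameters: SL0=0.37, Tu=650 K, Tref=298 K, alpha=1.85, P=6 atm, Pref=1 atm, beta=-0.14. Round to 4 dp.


SL = SL0 * (Tu/Tref)^alpha * (P/Pref)^beta
T ratio = 650/298 = 2.18120805
(T ratio)^alpha = 2.18120805^1.85 = 4.232428
(P/Pref)^beta = 6^(-0.14) = 0.778142
SL = 0.37 * 4.232428 * 0.778142 = 1.2186 m/s


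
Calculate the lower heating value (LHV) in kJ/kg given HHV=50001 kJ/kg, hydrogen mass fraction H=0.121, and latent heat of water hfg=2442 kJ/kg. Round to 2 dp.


LHV = HHV - hfg * 9 * H
Water correction = 2442 * 9 * 0.121 = 2659.338 kJ/kg
LHV = 50001 - 2659.338 = 47341.66 kJ/kg


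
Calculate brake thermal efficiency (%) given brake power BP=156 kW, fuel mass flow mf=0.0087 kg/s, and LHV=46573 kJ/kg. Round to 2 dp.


eta_BTE = (BP / (mf * LHV)) * 100
Denominator = 0.0087 * 46573 = 405.1851 kW
eta_BTE = (156 / 405.1851) * 100 = 38.50%


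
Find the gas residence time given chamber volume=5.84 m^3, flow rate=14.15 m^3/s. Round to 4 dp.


tau = V / Q_flow
tau = 5.84 / 14.15 = 0.4127 s


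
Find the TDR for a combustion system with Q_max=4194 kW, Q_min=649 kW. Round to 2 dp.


TDR = Q_max / Q_min
TDR = 4194 / 649 = 6.46


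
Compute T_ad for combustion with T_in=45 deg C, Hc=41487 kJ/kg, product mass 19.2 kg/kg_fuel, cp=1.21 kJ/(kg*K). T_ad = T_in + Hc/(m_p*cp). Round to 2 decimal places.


T_ad = T_in + Hc / (m_p * cp)
Denominator = 19.2 * 1.21 = 23.2320
Temperature rise = 41487 / 23.2320 = 1785.77 K
T_ad = 45 + 1785.77 = 1830.77 deg C


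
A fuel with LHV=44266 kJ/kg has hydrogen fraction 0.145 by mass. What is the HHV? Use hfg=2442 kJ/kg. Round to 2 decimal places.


HHV = LHV + hfg * 9 * H
Water addition = 2442 * 9 * 0.145 = 3186.810 kJ/kg
HHV = 44266 + 3186.810 = 47452.81 kJ/kg


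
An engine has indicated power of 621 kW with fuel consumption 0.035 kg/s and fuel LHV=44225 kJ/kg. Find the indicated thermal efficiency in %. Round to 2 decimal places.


eta_ith = (IP / (mf * LHV)) * 100
Denominator = 0.035 * 44225 = 1547.8750 kW
eta_ith = (621 / 1547.8750) * 100 = 40.12%


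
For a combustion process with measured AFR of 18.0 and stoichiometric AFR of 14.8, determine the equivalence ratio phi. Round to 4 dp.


phi = AFR_stoich / AFR_actual
phi = 14.8 / 18.0 = 0.8222


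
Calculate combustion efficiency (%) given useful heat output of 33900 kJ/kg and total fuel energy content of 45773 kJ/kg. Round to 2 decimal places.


Efficiency = (Q_useful / Q_fuel) * 100
Efficiency = (33900 / 45773) * 100
Efficiency = 0.7406 * 100 = 74.06%


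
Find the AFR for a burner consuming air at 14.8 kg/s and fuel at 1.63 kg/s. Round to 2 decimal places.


AFR = m_air / m_fuel
AFR = 14.8 / 1.63 = 9.08


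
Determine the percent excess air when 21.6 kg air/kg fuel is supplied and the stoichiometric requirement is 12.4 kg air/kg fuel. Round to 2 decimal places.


Excess air = actual - stoichiometric = 21.6 - 12.4 = 9.20 kg/kg fuel
Excess air % = (excess / stoich) * 100 = (9.20 / 12.4) * 100 = 74.19%


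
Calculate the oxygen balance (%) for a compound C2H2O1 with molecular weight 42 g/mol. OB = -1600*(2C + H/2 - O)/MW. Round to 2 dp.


OB = -1600 * (2C + H/2 - O) / MW
Inner = 2*2 + 2/2 - 1 = 4.00
OB = -1600 * 4.00 / 42 = -152.38%


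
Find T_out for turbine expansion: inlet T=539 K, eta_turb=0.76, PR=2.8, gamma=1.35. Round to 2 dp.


T_out = T_in * (1 - eta * (1 - PR^(-(gamma-1)/gamma)))
Exponent = -(1.35-1)/1.35 = -0.25925926
PR^exp = 2.8^(-0.25925926) = 0.76572026
Factor = 1 - 0.76*(1 - 0.76572026) = 0.82194740
T_out = 539 * 0.82194740 = 443.03 K


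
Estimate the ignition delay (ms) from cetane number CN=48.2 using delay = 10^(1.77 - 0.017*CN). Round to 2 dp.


delay = 10^(1.77 - 0.017*CN)
Exponent = 1.77 - 0.017*48.2 = 0.9506
delay = 10^0.9506 = 8.92 ms


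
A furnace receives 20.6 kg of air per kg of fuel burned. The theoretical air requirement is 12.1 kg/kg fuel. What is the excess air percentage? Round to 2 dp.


Excess air = actual - stoichiometric = 20.6 - 12.1 = 8.50 kg/kg fuel
Excess air % = (excess / stoich) * 100 = (8.50 / 12.1) * 100 = 70.25%


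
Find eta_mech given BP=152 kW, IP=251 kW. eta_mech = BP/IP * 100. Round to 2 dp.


eta_mech = (BP / IP) * 100
Ratio = 152 / 251 = 0.6056
eta_mech = 0.6056 * 100 = 60.56%


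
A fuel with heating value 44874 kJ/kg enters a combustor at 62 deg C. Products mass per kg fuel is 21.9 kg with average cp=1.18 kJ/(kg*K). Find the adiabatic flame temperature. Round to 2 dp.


T_ad = T_in + Hc / (m_p * cp)
Denominator = 21.9 * 1.18 = 25.8420
Temperature rise = 44874 / 25.8420 = 1736.48 K
T_ad = 62 + 1736.48 = 1798.48 deg C


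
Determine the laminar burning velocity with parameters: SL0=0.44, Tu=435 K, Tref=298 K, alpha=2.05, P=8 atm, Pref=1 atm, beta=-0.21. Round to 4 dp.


SL = SL0 * (Tu/Tref)^alpha * (P/Pref)^beta
T ratio = 435/298 = 1.45973154
(T ratio)^alpha = 1.45973154^2.05 = 2.171499
(P/Pref)^beta = 8^(-0.21) = 0.646176
SL = 0.44 * 2.171499 * 0.646176 = 0.6174 m/s


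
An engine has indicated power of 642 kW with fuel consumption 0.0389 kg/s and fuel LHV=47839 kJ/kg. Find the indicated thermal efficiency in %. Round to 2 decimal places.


eta_ith = (IP / (mf * LHV)) * 100
Denominator = 0.0389 * 47839 = 1860.9371 kW
eta_ith = (642 / 1860.9371) * 100 = 34.50%


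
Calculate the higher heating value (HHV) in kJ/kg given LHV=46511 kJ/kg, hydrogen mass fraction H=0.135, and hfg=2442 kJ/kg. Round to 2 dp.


HHV = LHV + hfg * 9 * H
Water addition = 2442 * 9 * 0.135 = 2967.030 kJ/kg
HHV = 46511 + 2967.030 = 49478.03 kJ/kg


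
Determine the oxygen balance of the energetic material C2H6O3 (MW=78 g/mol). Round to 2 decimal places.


OB = -1600 * (2C + H/2 - O) / MW
Inner = 2*2 + 6/2 - 3 = 4.00
OB = -1600 * 4.00 / 78 = -82.05%


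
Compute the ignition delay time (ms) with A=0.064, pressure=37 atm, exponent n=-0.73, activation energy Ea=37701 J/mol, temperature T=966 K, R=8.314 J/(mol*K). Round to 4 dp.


tau = A * P^n * exp(Ea/(R*T))
P^n = 37^(-0.73) = 0.07164943
Ea/(R*T) = 37701/(8.314*966) = 4.694245
exp(Ea/(R*T)) = 109.316209
tau = 0.064 * 0.07164943 * 109.316209 = 0.5013 ms


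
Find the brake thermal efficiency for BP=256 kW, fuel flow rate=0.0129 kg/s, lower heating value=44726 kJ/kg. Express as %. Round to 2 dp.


eta_BTE = (BP / (mf * LHV)) * 100
Denominator = 0.0129 * 44726 = 576.9654 kW
eta_BTE = (256 / 576.9654) * 100 = 44.37%


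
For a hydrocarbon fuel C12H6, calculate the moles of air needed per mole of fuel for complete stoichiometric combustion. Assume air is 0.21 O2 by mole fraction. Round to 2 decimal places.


Balanced combustion: C12H6 + 13.5 O2 -> 12 CO2 + 3 H2O
O2 needed = C + H/4 = 12 + 6/4 = 13.50 moles
Air moles = O2 / 0.21 = 13.50 / 0.21 = 64.29 moles air


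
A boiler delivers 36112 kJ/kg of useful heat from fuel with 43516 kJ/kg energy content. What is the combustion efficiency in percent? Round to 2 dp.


Efficiency = (Q_useful / Q_fuel) * 100
Efficiency = (36112 / 43516) * 100
Efficiency = 0.8299 * 100 = 82.99%


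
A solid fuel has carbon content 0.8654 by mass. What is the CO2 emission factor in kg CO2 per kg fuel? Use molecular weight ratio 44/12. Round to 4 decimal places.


EF = C_frac * (M_CO2 / M_C)
EF = 0.8654 * (44/12)
EF = 0.8654 * 3.666667 = 3.1731 kg_CO2/kg_fuel


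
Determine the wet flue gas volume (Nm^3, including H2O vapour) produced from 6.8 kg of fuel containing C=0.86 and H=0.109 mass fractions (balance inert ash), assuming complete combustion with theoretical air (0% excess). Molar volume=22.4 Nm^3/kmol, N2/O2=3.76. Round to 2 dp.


Per kg fuel: CO2 = (C/12 kmol)*22.4 = (0.86/12)*22.4 = 1.60533 Nm^3
Per kg fuel: H2O = (H/2 kmol)*22.4 = (0.109/2)*22.4 = 1.22080 Nm^3
O2 needed per kg fuel = C/12 + H/4 = 0.86/12 + 0.109/4 = 0.09891667 kmol
Per kg fuel: N2 = O2*3.76*22.4 = 0.09891667*3.76*22.4 = 8.33116 Nm^3
Total per kg = 1.60533 + 1.22080 + 8.33116 = 11.15729 Nm^3
Total = 11.15729 * 6.8 = 75.87 Nm^3


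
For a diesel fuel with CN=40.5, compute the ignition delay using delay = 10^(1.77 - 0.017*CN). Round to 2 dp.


delay = 10^(1.77 - 0.017*CN)
Exponent = 1.77 - 0.017*40.5 = 1.0815
delay = 10^1.0815 = 12.06 ms


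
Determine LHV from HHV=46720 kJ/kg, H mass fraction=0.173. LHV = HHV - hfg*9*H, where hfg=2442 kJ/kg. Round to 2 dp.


LHV = HHV - hfg * 9 * H
Water correction = 2442 * 9 * 0.173 = 3802.194 kJ/kg
LHV = 46720 - 3802.194 = 42917.81 kJ/kg


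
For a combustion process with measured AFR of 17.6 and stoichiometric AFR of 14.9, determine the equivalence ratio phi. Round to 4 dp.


phi = AFR_stoich / AFR_actual
phi = 14.9 / 17.6 = 0.8466


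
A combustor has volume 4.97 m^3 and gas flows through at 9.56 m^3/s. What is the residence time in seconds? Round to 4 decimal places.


tau = V / Q_flow
tau = 4.97 / 9.56 = 0.5199 s


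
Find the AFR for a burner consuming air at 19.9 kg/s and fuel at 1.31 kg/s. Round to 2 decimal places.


AFR = m_air / m_fuel
AFR = 19.9 / 1.31 = 15.19


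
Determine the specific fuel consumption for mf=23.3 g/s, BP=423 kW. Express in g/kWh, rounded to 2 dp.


SFC = (mf / BP) * 3600
Rate = 23.3 / 423 = 0.055083 g/(s*kW)
SFC = 0.055083 * 3600 = 198.30 g/kWh


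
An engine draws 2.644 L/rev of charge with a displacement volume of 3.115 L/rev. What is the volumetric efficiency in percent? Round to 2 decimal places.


eta_v = (V_actual / V_disp) * 100
Ratio = 2.644 / 3.115 = 0.8488
eta_v = 0.8488 * 100 = 84.88%


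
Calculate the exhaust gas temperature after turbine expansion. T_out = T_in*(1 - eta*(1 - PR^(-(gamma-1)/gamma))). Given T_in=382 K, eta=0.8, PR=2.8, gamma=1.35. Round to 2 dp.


T_out = T_in * (1 - eta * (1 - PR^(-(gamma-1)/gamma)))
Exponent = -(1.35-1)/1.35 = -0.25925926
PR^exp = 2.8^(-0.25925926) = 0.76572026
Factor = 1 - 0.8*(1 - 0.76572026) = 0.81257621
T_out = 382 * 0.81257621 = 310.40 K


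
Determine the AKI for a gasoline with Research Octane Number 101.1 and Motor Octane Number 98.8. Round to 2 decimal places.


AKI = (RON + MON) / 2
AKI = (101.1 + 98.8) / 2
AKI = 199.9 / 2 = 99.95


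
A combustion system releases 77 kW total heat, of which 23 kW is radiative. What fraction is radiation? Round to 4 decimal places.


f_rad = Q_rad / Q_total
f_rad = 23 / 77 = 0.2987


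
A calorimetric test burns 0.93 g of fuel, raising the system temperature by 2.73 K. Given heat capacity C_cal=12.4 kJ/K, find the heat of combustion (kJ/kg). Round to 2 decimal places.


Hc = C_cal * delta_T / m_fuel
Q_released = 12.4 * 2.73 = 33.8520 kJ
m_fuel = 0.93 g = 0.93/1000 kg = 0.000930 kg
Hc = 33.8520 / 0.000930 = 36400.00 kJ/kg


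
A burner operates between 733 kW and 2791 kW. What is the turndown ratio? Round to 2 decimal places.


TDR = Q_max / Q_min
TDR = 2791 / 733 = 3.81


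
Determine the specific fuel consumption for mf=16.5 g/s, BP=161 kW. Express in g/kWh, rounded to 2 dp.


SFC = (mf / BP) * 3600
Rate = 16.5 / 161 = 0.102484 g/(s*kW)
SFC = 0.102484 * 3600 = 368.94 g/kWh


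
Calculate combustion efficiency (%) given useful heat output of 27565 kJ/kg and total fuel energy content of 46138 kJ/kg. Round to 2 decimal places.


Efficiency = (Q_useful / Q_fuel) * 100
Efficiency = (27565 / 46138) * 100
Efficiency = 0.5974 * 100 = 59.74%


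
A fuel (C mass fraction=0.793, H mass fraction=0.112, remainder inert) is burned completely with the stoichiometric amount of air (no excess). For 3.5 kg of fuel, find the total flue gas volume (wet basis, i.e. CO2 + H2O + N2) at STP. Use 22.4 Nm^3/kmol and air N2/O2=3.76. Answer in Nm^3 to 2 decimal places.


Per kg fuel: CO2 = (C/12 kmol)*22.4 = (0.793/12)*22.4 = 1.48027 Nm^3
Per kg fuel: H2O = (H/2 kmol)*22.4 = (0.112/2)*22.4 = 1.25440 Nm^3
O2 needed per kg fuel = C/12 + H/4 = 0.793/12 + 0.112/4 = 0.09408333 kmol
Per kg fuel: N2 = O2*3.76*22.4 = 0.09408333*3.76*22.4 = 7.92407 Nm^3
Total per kg = 1.48027 + 1.25440 + 7.92407 = 10.65874 Nm^3
Total = 10.65874 * 3.5 = 37.31 Nm^3


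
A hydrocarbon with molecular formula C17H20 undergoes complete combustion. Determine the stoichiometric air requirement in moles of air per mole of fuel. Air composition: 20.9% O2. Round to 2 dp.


Balanced combustion: C17H20 + 22 O2 -> 17 CO2 + 10 H2O
O2 needed = C + H/4 = 17 + 20/4 = 22.00 moles
Air moles = O2 / 0.209 = 22.00 / 0.209 = 105.26 moles air


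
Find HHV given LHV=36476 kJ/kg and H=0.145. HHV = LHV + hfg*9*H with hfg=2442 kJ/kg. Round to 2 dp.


HHV = LHV + hfg * 9 * H
Water addition = 2442 * 9 * 0.145 = 3186.810 kJ/kg
HHV = 36476 + 3186.810 = 39662.81 kJ/kg


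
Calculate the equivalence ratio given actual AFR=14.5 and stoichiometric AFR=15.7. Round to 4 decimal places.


phi = AFR_stoich / AFR_actual
phi = 15.7 / 14.5 = 1.0828


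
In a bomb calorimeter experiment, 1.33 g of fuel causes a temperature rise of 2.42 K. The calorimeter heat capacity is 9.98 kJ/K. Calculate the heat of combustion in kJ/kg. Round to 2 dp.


Hc = C_cal * delta_T / m_fuel
Q_released = 9.98 * 2.42 = 24.1516 kJ
m_fuel = 1.33 g = 1.33/1000 kg = 0.001330 kg
Hc = 24.1516 / 0.001330 = 18159.10 kJ/kg


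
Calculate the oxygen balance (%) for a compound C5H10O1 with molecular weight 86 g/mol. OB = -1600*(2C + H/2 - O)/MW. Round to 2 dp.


OB = -1600 * (2C + H/2 - O) / MW
Inner = 2*5 + 10/2 - 1 = 14.00
OB = -1600 * 14.00 / 86 = -260.47%


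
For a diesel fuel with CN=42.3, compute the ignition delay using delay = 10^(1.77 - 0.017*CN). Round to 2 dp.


delay = 10^(1.77 - 0.017*CN)
Exponent = 1.77 - 0.017*42.3 = 1.0509
delay = 10^1.0509 = 11.24 ms


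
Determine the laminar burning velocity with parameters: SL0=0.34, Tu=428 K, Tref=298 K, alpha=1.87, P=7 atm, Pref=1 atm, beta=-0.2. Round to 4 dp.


SL = SL0 * (Tu/Tref)^alpha * (P/Pref)^beta
T ratio = 428/298 = 1.43624161
(T ratio)^alpha = 1.43624161^1.87 = 1.967956
(P/Pref)^beta = 7^(-0.2) = 0.677611
SL = 0.34 * 1.967956 * 0.677611 = 0.4534 m/s


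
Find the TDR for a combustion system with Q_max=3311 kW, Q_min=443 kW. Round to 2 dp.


TDR = Q_max / Q_min
TDR = 3311 / 443 = 7.47


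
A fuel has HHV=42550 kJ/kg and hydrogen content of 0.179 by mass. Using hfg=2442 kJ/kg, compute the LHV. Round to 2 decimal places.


LHV = HHV - hfg * 9 * H
Water correction = 2442 * 9 * 0.179 = 3934.062 kJ/kg
LHV = 42550 - 3934.062 = 38615.94 kJ/kg


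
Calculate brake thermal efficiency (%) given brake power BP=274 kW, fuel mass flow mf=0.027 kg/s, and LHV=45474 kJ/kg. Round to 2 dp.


eta_BTE = (BP / (mf * LHV)) * 100
Denominator = 0.027 * 45474 = 1227.7980 kW
eta_BTE = (274 / 1227.7980) * 100 = 22.32%


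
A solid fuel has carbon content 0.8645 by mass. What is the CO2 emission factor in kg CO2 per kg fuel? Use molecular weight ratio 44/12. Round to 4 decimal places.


EF = C_frac * (M_CO2 / M_C)
EF = 0.8645 * (44/12)
EF = 0.8645 * 3.666667 = 3.1698 kg_CO2/kg_fuel


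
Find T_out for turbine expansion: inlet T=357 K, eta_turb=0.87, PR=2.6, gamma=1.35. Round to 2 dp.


T_out = T_in * (1 - eta * (1 - PR^(-(gamma-1)/gamma)))
Exponent = -(1.35-1)/1.35 = -0.25925926
PR^exp = 2.6^(-0.25925926) = 0.78057442
Factor = 1 - 0.87*(1 - 0.78057442) = 0.80909975
T_out = 357 * 0.80909975 = 288.85 K


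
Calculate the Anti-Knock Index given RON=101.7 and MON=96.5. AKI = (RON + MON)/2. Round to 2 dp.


AKI = (RON + MON) / 2
AKI = (101.7 + 96.5) / 2
AKI = 198.2 / 2 = 99.10


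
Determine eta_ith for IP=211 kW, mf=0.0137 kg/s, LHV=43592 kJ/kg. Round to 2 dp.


eta_ith = (IP / (mf * LHV)) * 100
Denominator = 0.0137 * 43592 = 597.2104 kW
eta_ith = (211 / 597.2104) * 100 = 35.33%


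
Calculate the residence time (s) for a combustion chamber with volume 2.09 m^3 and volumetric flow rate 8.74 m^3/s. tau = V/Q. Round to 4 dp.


tau = V / Q_flow
tau = 2.09 / 8.74 = 0.2391 s


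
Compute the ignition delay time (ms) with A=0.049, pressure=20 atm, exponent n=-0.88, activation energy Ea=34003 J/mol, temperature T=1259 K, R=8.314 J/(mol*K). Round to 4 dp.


tau = A * P^n * exp(Ea/(R*T))
P^n = 20^(-0.88) = 0.07162978
Ea/(R*T) = 34003/(8.314*1259) = 3.248490
exp(Ea/(R*T)) = 25.751416
tau = 0.049 * 0.07162978 * 25.751416 = 0.0904 ms


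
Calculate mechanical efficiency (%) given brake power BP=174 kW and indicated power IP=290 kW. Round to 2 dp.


eta_mech = (BP / IP) * 100
Ratio = 174 / 290 = 0.6000
eta_mech = 0.6000 * 100 = 60.00%


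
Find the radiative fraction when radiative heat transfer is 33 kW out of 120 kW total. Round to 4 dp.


f_rad = Q_rad / Q_total
f_rad = 33 / 120 = 0.2750


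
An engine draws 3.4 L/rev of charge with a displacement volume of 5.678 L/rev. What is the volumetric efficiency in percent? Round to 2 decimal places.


eta_v = (V_actual / V_disp) * 100
Ratio = 3.4 / 5.678 = 0.5988
eta_v = 0.5988 * 100 = 59.88%


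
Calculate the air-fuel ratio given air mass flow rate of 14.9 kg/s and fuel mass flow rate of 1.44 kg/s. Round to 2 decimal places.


AFR = m_air / m_fuel
AFR = 14.9 / 1.44 = 10.35


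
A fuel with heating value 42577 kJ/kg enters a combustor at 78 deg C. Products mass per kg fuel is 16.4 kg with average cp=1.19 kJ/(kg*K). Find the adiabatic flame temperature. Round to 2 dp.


T_ad = T_in + Hc / (m_p * cp)
Denominator = 16.4 * 1.19 = 19.5160
Temperature rise = 42577 / 19.5160 = 2181.65 K
T_ad = 78 + 2181.65 = 2259.65 deg C


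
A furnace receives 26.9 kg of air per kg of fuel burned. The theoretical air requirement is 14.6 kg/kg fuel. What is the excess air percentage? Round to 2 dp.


Excess air = actual - stoichiometric = 26.9 - 14.6 = 12.30 kg/kg fuel
Excess air % = (excess / stoich) * 100 = (12.30 / 14.6) * 100 = 84.25%


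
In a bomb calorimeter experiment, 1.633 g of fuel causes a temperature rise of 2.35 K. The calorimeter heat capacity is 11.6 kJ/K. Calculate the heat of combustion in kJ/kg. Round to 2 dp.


Hc = C_cal * delta_T / m_fuel
Q_released = 11.6 * 2.35 = 27.2600 kJ
m_fuel = 1.633 g = 1.633/1000 kg = 0.001633 kg
Hc = 27.2600 / 0.001633 = 16693.20 kJ/kg


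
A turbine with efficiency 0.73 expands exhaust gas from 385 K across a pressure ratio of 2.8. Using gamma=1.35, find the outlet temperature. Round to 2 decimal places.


T_out = T_in * (1 - eta * (1 - PR^(-(gamma-1)/gamma)))
Exponent = -(1.35-1)/1.35 = -0.25925926
PR^exp = 2.8^(-0.25925926) = 0.76572026
Factor = 1 - 0.73*(1 - 0.76572026) = 0.82897579
T_out = 385 * 0.82897579 = 319.16 K


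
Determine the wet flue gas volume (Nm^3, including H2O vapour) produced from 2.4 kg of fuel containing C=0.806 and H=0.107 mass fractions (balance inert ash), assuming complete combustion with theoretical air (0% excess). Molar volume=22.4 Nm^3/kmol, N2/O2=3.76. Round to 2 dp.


Per kg fuel: CO2 = (C/12 kmol)*22.4 = (0.806/12)*22.4 = 1.50453 Nm^3
Per kg fuel: H2O = (H/2 kmol)*22.4 = (0.107/2)*22.4 = 1.19840 Nm^3
O2 needed per kg fuel = C/12 + H/4 = 0.806/12 + 0.107/4 = 0.09391667 kmol
Per kg fuel: N2 = O2*3.76*22.4 = 0.09391667*3.76*22.4 = 7.91004 Nm^3
Total per kg = 1.50453 + 1.19840 + 7.91004 = 10.61297 Nm^3
Total = 10.61297 * 2.4 = 25.47 Nm^3


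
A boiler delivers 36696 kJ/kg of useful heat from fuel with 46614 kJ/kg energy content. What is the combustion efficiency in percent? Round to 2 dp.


Efficiency = (Q_useful / Q_fuel) * 100
Efficiency = (36696 / 46614) * 100
Efficiency = 0.7872 * 100 = 78.72%


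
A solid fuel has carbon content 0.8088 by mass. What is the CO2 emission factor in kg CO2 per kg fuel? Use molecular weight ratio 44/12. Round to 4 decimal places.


EF = C_frac * (M_CO2 / M_C)
EF = 0.8088 * (44/12)
EF = 0.8088 * 3.666667 = 2.9656 kg_CO2/kg_fuel


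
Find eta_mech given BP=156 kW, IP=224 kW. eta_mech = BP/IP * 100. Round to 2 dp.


eta_mech = (BP / IP) * 100
Ratio = 156 / 224 = 0.6964
eta_mech = 0.6964 * 100 = 69.64%


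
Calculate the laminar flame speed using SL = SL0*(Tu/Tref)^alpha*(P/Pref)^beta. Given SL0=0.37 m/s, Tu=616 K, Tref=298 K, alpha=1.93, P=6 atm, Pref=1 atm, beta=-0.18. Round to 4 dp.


SL = SL0 * (Tu/Tref)^alpha * (P/Pref)^beta
T ratio = 616/298 = 2.06711409
(T ratio)^alpha = 2.06711409^1.93 = 4.061191
(P/Pref)^beta = 6^(-0.18) = 0.724324
SL = 0.37 * 4.061191 * 0.724324 = 1.0884 m/s


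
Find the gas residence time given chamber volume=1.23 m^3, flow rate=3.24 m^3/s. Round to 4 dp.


tau = V / Q_flow
tau = 1.23 / 3.24 = 0.3796 s


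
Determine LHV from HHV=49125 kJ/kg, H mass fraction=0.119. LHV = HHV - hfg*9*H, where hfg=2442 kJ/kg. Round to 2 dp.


LHV = HHV - hfg * 9 * H
Water correction = 2442 * 9 * 0.119 = 2615.382 kJ/kg
LHV = 49125 - 2615.382 = 46509.62 kJ/kg


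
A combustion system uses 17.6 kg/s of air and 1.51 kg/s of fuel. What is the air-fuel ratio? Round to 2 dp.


AFR = m_air / m_fuel
AFR = 17.6 / 1.51 = 11.66


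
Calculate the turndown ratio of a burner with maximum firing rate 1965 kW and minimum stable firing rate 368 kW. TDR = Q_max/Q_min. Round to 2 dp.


TDR = Q_max / Q_min
TDR = 1965 / 368 = 5.34


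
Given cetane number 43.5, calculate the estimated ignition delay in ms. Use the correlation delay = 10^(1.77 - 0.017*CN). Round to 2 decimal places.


delay = 10^(1.77 - 0.017*CN)
Exponent = 1.77 - 0.017*43.5 = 1.0305
delay = 10^1.0305 = 10.73 ms


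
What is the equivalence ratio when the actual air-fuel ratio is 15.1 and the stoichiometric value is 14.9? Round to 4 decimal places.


phi = AFR_stoich / AFR_actual
phi = 14.9 / 15.1 = 0.9868


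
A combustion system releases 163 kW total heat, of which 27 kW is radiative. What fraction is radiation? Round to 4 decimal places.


f_rad = Q_rad / Q_total
f_rad = 27 / 163 = 0.1656


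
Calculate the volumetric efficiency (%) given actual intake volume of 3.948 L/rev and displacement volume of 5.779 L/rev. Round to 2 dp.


eta_v = (V_actual / V_disp) * 100
Ratio = 3.948 / 5.779 = 0.6832
eta_v = 0.6832 * 100 = 68.32%


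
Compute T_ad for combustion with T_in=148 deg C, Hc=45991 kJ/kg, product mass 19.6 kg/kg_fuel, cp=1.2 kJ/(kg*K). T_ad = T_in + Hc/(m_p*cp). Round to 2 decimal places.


T_ad = T_in + Hc / (m_p * cp)
Denominator = 19.6 * 1.2 = 23.5200
Temperature rise = 45991 / 23.5200 = 1955.40 K
T_ad = 148 + 1955.40 = 2103.40 deg C


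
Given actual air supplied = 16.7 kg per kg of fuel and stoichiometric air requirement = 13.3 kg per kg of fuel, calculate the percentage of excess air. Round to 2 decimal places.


Excess air = actual - stoichiometric = 16.7 - 13.3 = 3.40 kg/kg fuel
Excess air % = (excess / stoich) * 100 = (3.40 / 13.3) * 100 = 25.56%


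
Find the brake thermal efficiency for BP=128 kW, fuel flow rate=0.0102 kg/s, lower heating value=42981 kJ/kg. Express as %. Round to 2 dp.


eta_BTE = (BP / (mf * LHV)) * 100
Denominator = 0.0102 * 42981 = 438.4062 kW
eta_BTE = (128 / 438.4062) * 100 = 29.20%


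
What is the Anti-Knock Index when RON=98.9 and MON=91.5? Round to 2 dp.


AKI = (RON + MON) / 2
AKI = (98.9 + 91.5) / 2
AKI = 190.4 / 2 = 95.20


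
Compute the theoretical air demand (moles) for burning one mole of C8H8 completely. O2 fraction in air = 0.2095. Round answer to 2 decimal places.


Balanced combustion: C8H8 + 10 O2 -> 8 CO2 + 4 H2O
O2 needed = C + H/4 = 8 + 8/4 = 10.00 moles
Air moles = O2 / 0.2095 = 10.00 / 0.2095 = 47.73 moles air


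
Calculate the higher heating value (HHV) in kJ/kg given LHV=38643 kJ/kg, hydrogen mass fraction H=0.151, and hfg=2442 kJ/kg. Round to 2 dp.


HHV = LHV + hfg * 9 * H
Water addition = 2442 * 9 * 0.151 = 3318.678 kJ/kg
HHV = 38643 + 3318.678 = 41961.68 kJ/kg


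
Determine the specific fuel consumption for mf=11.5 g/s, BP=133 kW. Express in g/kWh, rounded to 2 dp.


SFC = (mf / BP) * 3600
Rate = 11.5 / 133 = 0.086466 g/(s*kW)
SFC = 0.086466 * 3600 = 311.28 g/kWh


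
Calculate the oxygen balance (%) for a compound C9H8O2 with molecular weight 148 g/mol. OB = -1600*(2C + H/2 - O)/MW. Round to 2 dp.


OB = -1600 * (2C + H/2 - O) / MW
Inner = 2*9 + 8/2 - 2 = 20.00
OB = -1600 * 20.00 / 148 = -216.22%
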